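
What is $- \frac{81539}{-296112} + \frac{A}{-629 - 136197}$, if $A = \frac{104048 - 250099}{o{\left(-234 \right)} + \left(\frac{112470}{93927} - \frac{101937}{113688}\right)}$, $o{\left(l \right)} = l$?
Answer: $\frac{7643753793401039855}{28226783719191193968} \approx 0.2708$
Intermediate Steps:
$A = \frac{173287446923064}{277280819647}$ ($A = \frac{104048 - 250099}{-234 + \left(\frac{112470}{93927} - \frac{101937}{113688}\right)} = - \frac{146051}{-234 + \left(112470 \cdot \frac{1}{93927} - \frac{33979}{37896}\right)} = - \frac{146051}{-234 + \left(\frac{37490}{31309} - \frac{33979}{37896}\right)} = - \frac{146051}{-234 + \frac{356872529}{1186485864}} = - \frac{146051}{- \frac{277280819647}{1186485864}} = \left(-146051\right) \left(- \frac{1186485864}{277280819647}\right) = \frac{173287446923064}{277280819647} \approx 624.95$)
$- \frac{81539}{-296112} + \frac{A}{-629 - 136197} = - \frac{81539}{-296112} + \frac{173287446923064}{277280819647 \left(-629 - 136197\right)} = \left(-81539\right) \left(- \frac{1}{296112}\right) + \frac{173287446923064}{277280819647 \left(-136826\right)} = \frac{81539}{296112} + \frac{173287446923064}{277280819647} \left(- \frac{1}{136826}\right) = \frac{81539}{296112} - \frac{86643723461532}{18969612714510211} = \frac{7643753793401039855}{28226783719191193968}$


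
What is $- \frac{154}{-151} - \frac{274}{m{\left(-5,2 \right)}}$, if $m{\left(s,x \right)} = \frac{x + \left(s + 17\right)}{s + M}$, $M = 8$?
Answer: $- \frac{60983}{1057} \approx -57.694$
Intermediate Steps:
$m{\left(s,x \right)} = \frac{17 + s + x}{8 + s}$ ($m{\left(s,x \right)} = \frac{x + \left(s + 17\right)}{s + 8} = \frac{x + \left(17 + s\right)}{8 + s} = \frac{17 + s + x}{8 + s}$)
$- \frac{154}{-151} - \frac{274}{m{\left(-5,2 \right)}} = - \frac{154}{-151} - \frac{274}{\frac{1}{8 - 5} \left(17 - 5 + 2\right)} = \left(-154\right) \left(- \frac{1}{151}\right) - \frac{274}{\frac{1}{3} \cdot 14} = \frac{154}{151} - \frac{274}{\frac{1}{3} \cdot 14} = \frac{154}{151} - \frac{274}{\frac{14}{3}} = \frac{154}{151} - \frac{411}{7} = - \frac{60983}{1057}$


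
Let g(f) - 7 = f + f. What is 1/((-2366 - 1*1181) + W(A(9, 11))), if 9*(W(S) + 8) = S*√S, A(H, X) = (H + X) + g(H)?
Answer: -79/280820 - √5/842460 ≈ -0.00028397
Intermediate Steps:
g(f) = 7 + 2*f (g(f) = 7 + (f + f) = 7 + 2*f)
A(H, X) = 7 + X + 3*H (A(H, X) = (H + X) + (7 + 2*H) = 7 + X + 3*H)
W(S) = -8 + S^(3/2)/9 (W(S) = -8 + (S*√S)/9 = -8 + S^(3/2)/9)
1/((-2366 - 1*1181) + W(A(9, 11))) = 1/((-2366 - 1*1181) + (-8 + (7 + 11 + 3*9)^(3/2)/9)) = 1/((-2366 - 1181) + (-8 + (7 + 11 + 27)^(3/2)/9)) = 1/(-3547 + (-8 + 45^(3/2)/9)) = 1/(-3547 + (-8 + (135*√5)/9)) = 1/(-3547 + (-8 + 15*√5)) = 1/(-3555 + 15*√5)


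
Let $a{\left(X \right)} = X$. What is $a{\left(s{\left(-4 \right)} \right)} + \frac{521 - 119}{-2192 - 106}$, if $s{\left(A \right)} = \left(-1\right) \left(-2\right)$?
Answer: $\frac{699}{383} \approx 1.8251$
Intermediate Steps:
$s{\left(A \right)} = 2$
$a{\left(s{\left(-4 \right)} \right)} + \frac{521 - 119}{-2192 - 106} = 2 + \frac{521 - 119}{-2192 - 106} = 2 + \frac{402}{-2298} = 2 + 402 \left(- \frac{1}{2298}\right) = 2 - \frac{67}{383} = \frac{699}{383}$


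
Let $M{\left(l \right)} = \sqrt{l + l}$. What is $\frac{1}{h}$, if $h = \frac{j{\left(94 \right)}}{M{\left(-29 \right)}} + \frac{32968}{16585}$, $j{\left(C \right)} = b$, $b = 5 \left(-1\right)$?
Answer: $\frac{31712908240}{69916119017} - \frac{1375311125 i \sqrt{58}}{69916119017} \approx 0.45359 - 0.14981 i$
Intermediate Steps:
$M{\left(l \right)} = \sqrt{2} \sqrt{l}$ ($M{\left(l \right)} = \sqrt{2 l} = \sqrt{2} \sqrt{l}$)
$b = -5$
$j{\left(C \right)} = -5$
$h = \frac{32968}{16585} + \frac{5 i \sqrt{58}}{58}$ ($h = - \frac{5}{\sqrt{2} \sqrt{-29}} + \frac{32968}{16585} = - \frac{5}{\sqrt{2} i \sqrt{29}} + 32968 \cdot \frac{1}{16585} = - \frac{5}{i \sqrt{58}} + \frac{32968}{16585} = - 5 \left(- \frac{i \sqrt{58}}{58}\right) + \frac{32968}{16585} = \frac{5 i \sqrt{58}}{58} + \frac{32968}{16585} = \frac{32968}{16585} + \frac{5 i \sqrt{58}}{58} \approx 1.9878 + 0.65653 i$)
$\frac{1}{h} = \frac{1}{\frac{32968}{16585} + \frac{5 i \sqrt{58}}{58}}$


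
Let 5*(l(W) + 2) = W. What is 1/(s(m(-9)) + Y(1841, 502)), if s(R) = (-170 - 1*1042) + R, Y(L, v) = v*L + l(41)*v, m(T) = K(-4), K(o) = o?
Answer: 5/4630392 ≈ 1.0798e-6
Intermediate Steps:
l(W) = -2 + W/5
m(T) = -4
Y(L, v) = 31*v/5 + L*v (Y(L, v) = v*L + (-2 + (1/5)*41)*v = L*v + (-2 + 41/5)*v = L*v + 31*v/5 = 31*v/5 + L*v)
s(R) = -1212 + R (s(R) = (-170 - 1042) + R = -1212 + R)
1/(s(m(-9)) + Y(1841, 502)) = 1/((-1212 - 4) + (1/5)*502*(31 + 5*1841)) = 1/(-1216 + (1/5)*502*(31 + 9205)) = 1/(-1216 + (1/5)*502*9236) = 1/(-1216 + 4636472/5) = 1/(4630392/5) = 5/4630392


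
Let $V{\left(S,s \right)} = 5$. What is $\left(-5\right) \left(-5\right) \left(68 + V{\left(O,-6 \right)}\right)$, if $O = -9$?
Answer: $1825$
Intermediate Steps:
$\left(-5\right) \left(-5\right) \left(68 + V{\left(O,-6 \right)}\right) = \left(-5\right) \left(-5\right) \left(68 + 5\right) = 25 \cdot 73 = 1825$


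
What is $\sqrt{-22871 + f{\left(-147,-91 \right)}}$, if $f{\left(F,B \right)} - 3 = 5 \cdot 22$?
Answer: $i \sqrt{22758} \approx 150.86 i$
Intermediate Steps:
$f{\left(F,B \right)} = 113$ ($f{\left(F,B \right)} = 3 + 5 \cdot 22 = 3 + 110 = 113$)
$\sqrt{-22871 + f{\left(-147,-91 \right)}} = \sqrt{-22871 + 113} = \sqrt{-22758} = i \sqrt{22758}$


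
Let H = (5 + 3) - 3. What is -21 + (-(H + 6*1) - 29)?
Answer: -61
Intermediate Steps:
H = 5 (H = 8 - 3 = 5)
-21 + (-(H + 6*1) - 29) = -21 + (-(5 + 6*1) - 29) = -21 + (-(5 + 6) - 29) = -21 + (-1*11 - 29) = -21 + (-11 - 29) = -21 - 40 = -61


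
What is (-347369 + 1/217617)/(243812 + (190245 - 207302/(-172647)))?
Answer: -4350324557723928/5435988963123559 ≈ -0.80028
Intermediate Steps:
(-347369 + 1/217617)/(243812 + (190245 - 207302/(-172647))) = (-347369 + 1/217617)/(243812 + (190245 - 207302*(-1)/172647)) = -75593399672/(217617*(243812 + (190245 - 1*(-207302/172647)))) = -75593399672/(217617*(243812 + (190245 + 207302/172647))) = -75593399672/(217617*(243812 + 32845435817/172647)) = -75593399672/(217617*74938846181/172647) = -75593399672/217617*172647/74938846181 = -4350324557723928/5435988963123559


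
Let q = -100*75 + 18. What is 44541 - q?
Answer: 52023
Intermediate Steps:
q = -7482 (q = -7500 + 18 = -7482)
44541 - q = 44541 - 1*(-7482) = 44541 + 7482 = 52023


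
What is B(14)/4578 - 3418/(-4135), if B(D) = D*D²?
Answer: 1928146/1352145 ≈ 1.4260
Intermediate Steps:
B(D) = D³
B(14)/4578 - 3418/(-4135) = 14³/4578 - 3418/(-4135) = 2744*(1/4578) - 3418*(-1/4135) = 196/327 + 3418/4135 = 1928146/1352145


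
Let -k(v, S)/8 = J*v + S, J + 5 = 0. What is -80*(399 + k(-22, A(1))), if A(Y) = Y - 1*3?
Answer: 37200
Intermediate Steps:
J = -5 (J = -5 + 0 = -5)
A(Y) = -3 + Y (A(Y) = Y - 3 = -3 + Y)
k(v, S) = -8*S + 40*v (k(v, S) = -8*(-5*v + S) = -8*(S - 5*v) = -8*S + 40*v)
-80*(399 + k(-22, A(1))) = -80*(399 + (-8*(-3 + 1) + 40*(-22))) = -80*(399 + (-8*(-2) - 880)) = -80*(399 + (16 - 880)) = -80*(399 - 864) = -80*(-465) = 37200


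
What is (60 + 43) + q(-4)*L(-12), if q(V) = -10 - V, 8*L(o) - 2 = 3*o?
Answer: 257/2 ≈ 128.50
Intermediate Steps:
L(o) = ¼ + 3*o/8 (L(o) = ¼ + (3*o)/8 = ¼ + 3*o/8)
(60 + 43) + q(-4)*L(-12) = (60 + 43) + (-10 - 1*(-4))*(¼ + (3/8)*(-12)) = 103 + (-10 + 4)*(¼ - 9/2) = 103 - 6*(-17/4) = 103 + 51/2 = 257/2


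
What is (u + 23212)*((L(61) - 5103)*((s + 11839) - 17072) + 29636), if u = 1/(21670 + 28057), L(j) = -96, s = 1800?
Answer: 20635688758914375/49727 ≈ 4.1498e+11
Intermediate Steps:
u = 1/49727 ≈ 2.0110e-5
(u + 23212)*((L(61) - 5103)*((s + 11839) - 17072) + 29636) = (1/49727 + 23212)*((-96 - 5103)*((1800 + 11839) - 17072) + 29636) = 1154263125*(-5199*(13639 - 17072) + 29636)/49727 = 1154263125*(-5199*(-3433) + 29636)/49727 = 1154263125*(17848167 + 29636)/49727 = (1154263125/49727)*17877803 = 20635688758914375/49727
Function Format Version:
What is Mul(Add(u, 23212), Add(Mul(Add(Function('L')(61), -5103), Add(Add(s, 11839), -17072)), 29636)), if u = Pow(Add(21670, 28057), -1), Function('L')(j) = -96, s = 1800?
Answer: Rational(20635688758914375, 49727) ≈ 4.1498e+11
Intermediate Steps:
u = Rational(1, 49727) (u = Pow(49727, -1) = Rational(1, 49727) ≈ 2.0110e-5)
Mul(Add(u, 23212), Add(Mul(Add(Function('L')(61), -5103), Add(Add(s, 11839), -17072)), 29636)) = Mul(Add(Rational(1, 49727), 23212), Add(Mul(Add(-96, -5103), Add(Add(1800, 11839), -17072)), 29636)) = Mul(Rational(1154263125, 49727), Add(Mul(-5199, Add(13639, -17072)), 29636)) = Mul(Rational(1154263125, 49727), Add(Mul(-5199, -3433), 29636)) = Mul(Rational(1154263125, 49727), Add(17848167, 29636)) = Mul(Rational(1154263125, 49727), 17877803) = Rational(20635688758914375, 49727)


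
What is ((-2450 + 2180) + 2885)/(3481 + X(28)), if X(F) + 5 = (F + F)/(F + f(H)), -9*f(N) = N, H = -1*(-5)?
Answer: 645905/859076 ≈ 0.75186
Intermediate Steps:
H = 5
f(N) = -N/9
X(F) = -5 + 2*F/(-5/9 + F) (X(F) = -5 + (F + F)/(F - 1/9*5) = -5 + (2*F)/(F - 5/9) = -5 + (2*F)/(-5/9 + F) = -5 + 2*F/(-5/9 + F))
((-2450 + 2180) + 2885)/(3481 + X(28)) = ((-2450 + 2180) + 2885)/(3481 + (25 - 27*28)/(-5 + 9*28)) = (-270 + 2885)/(3481 + (25 - 756)/(-5 + 252)) = 2615/(3481 - 731/247) = 2615/(859076/247) = 2615*(247/859076) = 645905/859076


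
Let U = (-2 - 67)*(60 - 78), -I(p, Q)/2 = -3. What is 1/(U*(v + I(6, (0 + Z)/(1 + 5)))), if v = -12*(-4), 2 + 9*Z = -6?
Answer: 1/67068 ≈ 1.4910e-5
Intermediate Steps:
Z = -8/9 (Z = -2/9 + (⅑)*(-6) = -2/9 - ⅔ = -8/9 ≈ -0.88889)
I(p, Q) = 6 (I(p, Q) = -2*(-3) = 6)
U = 1242 (U = -69*(-18) = 1242)
v = 48
1/(U*(v + I(6, (0 + Z)/(1 + 5)))) = 1/(1242*(48 + 6)) = 1/(1242*54) = 1/67068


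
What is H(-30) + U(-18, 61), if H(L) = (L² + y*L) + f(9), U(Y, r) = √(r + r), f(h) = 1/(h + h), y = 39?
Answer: -4859/18 + √122 ≈ -258.90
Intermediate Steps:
f(h) = 1/(2*h)
U(Y, r) = √2*√r (U(Y, r) = √(2*r) = √2*√r)
H(L) = 1/18 + L² + 39*L (H(L) = (L² + 39*L) + (½)/9 = (L² + 39*L) + (½)*(⅑) = (L² + 39*L) + 1/18 = 1/18 + L² + 39*L)
H(-30) + U(-18, 61) = (1/18 + (-30)² + 39*(-30)) + √2*√61 = (1/18 + 900 - 1170) + √122 = -4859/18 + √122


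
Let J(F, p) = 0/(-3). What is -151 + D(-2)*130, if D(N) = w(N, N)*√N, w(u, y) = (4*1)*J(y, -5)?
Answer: -151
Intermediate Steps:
J(F, p) = 0 (J(F, p) = 0*(-⅓) = 0)
w(u, y) = 0 (w(u, y) = (4*1)*0 = 4*0 = 0)
D(N) = 0 (D(N) = 0*√N = 0)
-151 + D(-2)*130 = -151 + 0*130 = -151 + 0 = -151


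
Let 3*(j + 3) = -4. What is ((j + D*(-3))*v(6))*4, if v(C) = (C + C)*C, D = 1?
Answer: -2112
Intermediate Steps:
j = -13/3 (j = -3 + (⅓)*(-4) = -3 - 4/3 = -13/3 ≈ -4.3333)
v(C) = 2*C² (v(C) = (2*C)*C = 2*C²)
((j + D*(-3))*v(6))*4 = ((-13/3 + 1*(-3))*(2*6²))*4 = ((-13/3 - 3)*(2*36))*4 = -22/3*72*4 = -528*4 = -2112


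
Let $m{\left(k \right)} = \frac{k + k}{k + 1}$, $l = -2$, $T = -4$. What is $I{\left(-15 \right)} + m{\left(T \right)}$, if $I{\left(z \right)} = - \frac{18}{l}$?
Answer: $\frac{35}{3} \approx 11.667$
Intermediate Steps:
$I{\left(z \right)} = 9$ ($I{\left(z \right)} = - \frac{18}{-2} = \left(-18\right) \left(- \frac{1}{2}\right) = 9$)
$m{\left(k \right)} = \frac{2 k}{1 + k}$
$I{\left(-15 \right)} + m{\left(T \right)} = 9 + 2 \left(-4\right) \frac{1}{1 - 4} = 9 + 2 \left(-4\right) \frac{1}{-3} = 9 + 2 \left(-4\right) \left(- \frac{1}{3}\right) = 9 + \frac{8}{3} = \frac{35}{3}$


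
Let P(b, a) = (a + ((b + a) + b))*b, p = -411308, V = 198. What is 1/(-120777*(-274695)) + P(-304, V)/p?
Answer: -534545213994853/3411474722568405 ≈ -0.15669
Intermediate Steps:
P(b, a) = b*(2*a + 2*b) (P(b, a) = (a + ((a + b) + b))*b = (a + (a + 2*b))*b = (2*a + 2*b)*b = b*(2*a + 2*b))
1/(-120777*(-274695)) + P(-304, V)/p = 1/(-120777*(-274695)) + (2*(-304)*(198 - 304))/(-411308) = -1/120777*(-1/274695) + (2*(-304)*(-106))*(-1/411308) = 1/33176838015 + 64448*(-1/411308) = 1/33176838015 - 16112/102827 = -534545213994853/3411474722568405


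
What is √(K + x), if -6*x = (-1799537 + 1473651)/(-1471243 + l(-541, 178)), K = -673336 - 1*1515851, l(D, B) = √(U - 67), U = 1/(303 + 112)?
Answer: √66*√((182269477235245 - 597051*I*√2884665)/(-610565845 + 2*I*√2884665))/3 ≈ 6.9407e-11 - 1479.6*I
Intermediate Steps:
U = 1/415 ≈ 0.0024096
l(D, B) = 2*I*√2884665/415 (l(D, B) = √(1/415 - 67) = √(-27804/415) = 2*I*√2884665/415)
K = -2189187 (K = -673336 - 1515851 = -2189187)
x = 162943/(3*(-1471243 + 2*I*√2884665/415)) (x = -(-1799537 + 1473651)/(6*(-1471243 + 2*I*√2884665/415)) = -(-162943)/(3*(-1471243 + 2*I*√2884665/415)) = 162943/(3*(-1471243 + 2*I*√2884665/415)) ≈ -0.036917 - 2.0539e-7*I)
√(K + x) = √(-2189187 + (-99487430481835/2694872176569417 - 325886*I*√2884665/2694872176569417)) = √(-5899579235094902775814/2694872176569417 - 325886*I*√2884665/2694872176569417)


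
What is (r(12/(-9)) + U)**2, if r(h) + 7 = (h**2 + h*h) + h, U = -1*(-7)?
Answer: 400/81 ≈ 4.9383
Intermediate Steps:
U = 7
r(h) = -7 + h + 2*h**2 (r(h) = -7 + ((h**2 + h*h) + h) = -7 + ((h**2 + h**2) + h) = -7 + (2*h**2 + h) = -7 + (h + 2*h**2) = -7 + h + 2*h**2)
(r(12/(-9)) + U)**2 = ((-7 + 12/(-9) + 2*(12/(-9))**2) + 7)**2 = ((-7 + 12*(-1/9) + 2*(12*(-1/9))**2) + 7)**2 = ((-7 - 4/3 + 2*(-4/3)**2) + 7)**2 = ((-7 - 4/3 + 2*(16/9)) + 7)**2 = ((-7 - 4/3 + 32/9) + 7)**2 = (-43/9 + 7)**2 = (20/9)**2 = 400/81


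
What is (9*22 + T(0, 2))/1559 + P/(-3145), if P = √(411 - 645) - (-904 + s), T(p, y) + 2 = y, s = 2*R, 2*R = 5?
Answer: -778831/4903055 - 3*I*√26/3145 ≈ -0.15885 - 0.0048639*I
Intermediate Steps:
R = 5/2 (R = (½)*5 = 5/2 ≈ 2.5000)
s = 5 (s = 2*(5/2) = 5)
T(p, y) = -2 + y
P = 899 + 3*I*√26 (P = √(411 - 645) - (-904 + 5) = √(-234) - 1*(-899) = 3*I*√26 + 899 = 899 + 3*I*√26 ≈ 899.0 + 15.297*I)
(9*22 + T(0, 2))/1559 + P/(-3145) = (9*22 + (-2 + 2))/1559 + (899 + 3*I*√26)/(-3145) = (198 + 0)*(1/1559) + (899 + 3*I*√26)*(-1/3145) = 198*(1/1559) + (-899/3145 - 3*I*√26/3145) = 198/1559 + (-899/3145 - 3*I*√26/3145) = -778831/4903055 - 3*I*√26/3145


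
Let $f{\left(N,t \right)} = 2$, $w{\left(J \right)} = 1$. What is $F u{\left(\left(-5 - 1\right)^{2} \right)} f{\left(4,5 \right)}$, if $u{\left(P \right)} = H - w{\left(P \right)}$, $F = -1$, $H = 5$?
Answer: $-8$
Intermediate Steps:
$u{\left(P \right)} = 4$ ($u{\left(P \right)} = 5 - 1 = 4$)
$F u{\left(\left(-5 - 1\right)^{2} \right)} f{\left(4,5 \right)} = \left(-1\right) 4 \cdot 2 = \left(-4\right) 2 = -8$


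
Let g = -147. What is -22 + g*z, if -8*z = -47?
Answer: -7085/8 ≈ -885.63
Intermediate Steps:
z = 47/8 (z = -1/8*(-47) = 47/8 ≈ 5.8750)
-22 + g*z = -22 - 147*47/8 = -22 - 6909/8 = -7085/8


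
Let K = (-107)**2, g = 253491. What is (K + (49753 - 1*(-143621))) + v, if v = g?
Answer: 458314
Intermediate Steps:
v = 253491
K = 11449
(K + (49753 - 1*(-143621))) + v = (11449 + (49753 - 1*(-143621))) + 253491 = (11449 + (49753 + 143621)) + 253491 = (11449 + 193374) + 253491 = 204823 + 253491 = 458314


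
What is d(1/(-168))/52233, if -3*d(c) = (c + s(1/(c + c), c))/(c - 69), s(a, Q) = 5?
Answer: 839/1816611507 ≈ 4.6185e-7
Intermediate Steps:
d(c) = -(5 + c)/(3*(-69 + c)) (d(c) = -(c + 5)/(3*(c - 69)) = -(5 + c)/(3*(-69 + c)))
d(1/(-168))/52233 = ((-5 - 1/(-168))/(3*(-69 + 1/(-168))))/52233 = ((-5 - 1*(-1/168))/(3*(-69 - 1/168)))*(1/52233) = ((-5 + 1/168)/(3*(-11593/168)))*(1/52233) = ((⅓)*(-168/11593)*(-839/168))*(1/52233) = (839/34779)*(1/52233) = 839/1816611507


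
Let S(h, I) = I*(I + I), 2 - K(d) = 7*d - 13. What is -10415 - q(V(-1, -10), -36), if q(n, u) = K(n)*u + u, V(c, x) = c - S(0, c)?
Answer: -9083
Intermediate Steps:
K(d) = 15 - 7*d (K(d) = 2 - (7*d - 13) = 2 - (-13 + 7*d) = 2 + (13 - 7*d) = 15 - 7*d)
S(h, I) = 2*I² (S(h, I) = I*(2*I) = 2*I²)
V(c, x) = c - 2*c²
q(n, u) = u + u*(15 - 7*n) (q(n, u) = (15 - 7*n)*u + u = u*(15 - 7*n) + u = u + u*(15 - 7*n))
-10415 - q(V(-1, -10), -36) = -10415 - (-36)*(16 - (-7)*(1 - 2*(-1))) = -10415 - (-36)*(16 - (-7)*(1 + 2)) = -10415 - (-36)*(16 - (-7)*3) = -10415 - (-36)*(16 - 7*(-3)) = -10415 - (-36)*(16 + 21) = -10415 - (-36)*37 = -10415 - 1*(-1332) = -10415 + 1332 = -9083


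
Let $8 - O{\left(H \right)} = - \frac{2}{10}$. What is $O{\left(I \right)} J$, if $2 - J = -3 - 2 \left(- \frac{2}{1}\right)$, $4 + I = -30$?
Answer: $\frac{41}{5} \approx 8.2$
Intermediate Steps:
$I = -34$ ($I = -4 - 30 = -34$)
$J = 1$ ($J = 2 - \left(-3 - 2 \left(- \frac{2}{1}\right)\right) = 2 - \left(-3 - 2 \left(\left(-2\right) 1\right)\right) = 2 - \left(-3 - -4\right) = 2 - \left(-3 + 4\right) = 2 - 1 = 1$)
$O{\left(H \right)} = \frac{41}{5}$ ($O{\left(H \right)} = 8 - - \frac{2}{10} = 8 - \left(-2\right) \frac{1}{10} = 8 - - \frac{1}{5} = 8 + \frac{1}{5} = \frac{41}{5}$)
$O{\left(I \right)} J = \frac{41}{5} \cdot 1 = \frac{41}{5}$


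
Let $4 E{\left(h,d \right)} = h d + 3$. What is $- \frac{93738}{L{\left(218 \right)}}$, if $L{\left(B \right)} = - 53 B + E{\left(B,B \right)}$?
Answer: $- \frac{124984}{437} \approx -286.0$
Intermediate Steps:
$E{\left(h,d \right)} = \frac{3}{4} + \frac{d h}{4}$ ($E{\left(h,d \right)} = \frac{h d + 3}{4} = \frac{d h + 3}{4} = \frac{3 + d h}{4} = \frac{3}{4} + \frac{d h}{4}$)
$L{\left(B \right)} = \frac{3}{4} - 53 B + \frac{B^{2}}{4}$ ($L{\left(B \right)} = - 53 B + \left(\frac{3}{4} + \frac{B B}{4}\right) = - 53 B + \left(\frac{3}{4} + \frac{B^{2}}{4}\right) = \frac{3}{4} - 53 B + \frac{B^{2}}{4}$)
$- \frac{93738}{L{\left(218 \right)}} = - \frac{93738}{\frac{3}{4} - 11554 + \frac{218^{2}}{4}} = - \frac{93738}{\frac{3}{4} - 11554 + \frac{1}{4} \cdot 47524} = - \frac{93738}{\frac{3}{4} - 11554 + 11881} = - \frac{93738}{\frac{1311}{4}} = \left(-93738\right) \frac{4}{1311} = - \frac{124984}{437}$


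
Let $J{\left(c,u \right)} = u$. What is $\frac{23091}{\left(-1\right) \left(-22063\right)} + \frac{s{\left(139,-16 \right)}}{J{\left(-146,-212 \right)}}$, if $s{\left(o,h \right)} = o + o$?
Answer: $- \frac{619111}{2338678} \approx -0.26473$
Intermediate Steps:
$s{\left(o,h \right)} = 2 o$
$\frac{23091}{\left(-1\right) \left(-22063\right)} + \frac{s{\left(139,-16 \right)}}{J{\left(-146,-212 \right)}} = \frac{23091}{\left(-1\right) \left(-22063\right)} + \frac{2 \cdot 139}{-212} = \frac{23091}{22063} + 278 \left(- \frac{1}{212}\right) = 23091 \cdot \frac{1}{22063} - \frac{139}{106} = \frac{23091}{22063} - \frac{139}{106} = - \frac{619111}{2338678}$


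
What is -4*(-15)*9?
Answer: 540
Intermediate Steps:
-4*(-15)*9 = 60*9 = 540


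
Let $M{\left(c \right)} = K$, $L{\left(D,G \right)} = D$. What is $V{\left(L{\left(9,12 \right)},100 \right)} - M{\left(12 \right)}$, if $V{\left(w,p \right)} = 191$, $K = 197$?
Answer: $-6$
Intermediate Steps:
$M{\left(c \right)} = 197$
$V{\left(L{\left(9,12 \right)},100 \right)} - M{\left(12 \right)} = 191 - 197 = -6$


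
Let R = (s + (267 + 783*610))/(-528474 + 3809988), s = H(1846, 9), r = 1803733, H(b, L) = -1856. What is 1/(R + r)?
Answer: 3281514/5918975567803 ≈ 5.5441e-7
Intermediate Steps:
s = -1856
R = 476041/3281514 (R = (-1856 + (267 + 783*610))/(-528474 + 3809988) = (-1856 + (267 + 477630))/3281514 = (-1856 + 477897)*(1/3281514) = 476041*(1/3281514) = 476041/3281514 ≈ 0.14507)
1/(R + r) = 1/(476041/3281514 + 1803733) = 1/(5918975567803/3281514) = 3281514/5918975567803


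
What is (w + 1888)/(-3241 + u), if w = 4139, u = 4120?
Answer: 2009/293 ≈ 6.8567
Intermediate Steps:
(w + 1888)/(-3241 + u) = (4139 + 1888)/(-3241 + 4120) = 6027/879 = 6027*(1/879) = 2009/293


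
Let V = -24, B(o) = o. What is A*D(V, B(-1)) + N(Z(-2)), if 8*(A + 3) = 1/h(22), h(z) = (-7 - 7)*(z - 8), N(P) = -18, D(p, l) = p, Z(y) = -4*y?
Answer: 10587/196 ≈ 54.015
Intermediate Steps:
h(z) = 112 - 14*z (h(z) = -14*(-8 + z) = 112 - 14*z)
A = -4705/1568 (A = -3 + 1/(8*(112 - 14*22)) = -3 + 1/(8*(112 - 308)) = -3 + (⅛)/(-196) = -3 + (⅛)*(-1/196) = -3 - 1/1568 = -4705/1568 ≈ -3.0006)
A*D(V, B(-1)) + N(Z(-2)) = -4705/1568*(-24) - 18 = 14115/196 - 18 = 10587/196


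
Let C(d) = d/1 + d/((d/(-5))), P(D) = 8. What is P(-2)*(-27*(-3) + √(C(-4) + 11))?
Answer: 648 + 8*√2 ≈ 659.31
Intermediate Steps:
C(d) = -5 + d (C(d) = d*1 + d/((d*(-⅕))) = d + d/((-d/5)) = d + d*(-5/d) = d - 5 = -5 + d)
P(-2)*(-27*(-3) + √(C(-4) + 11)) = 8*(-27*(-3) + √((-5 - 4) + 11)) = 8*(81 + √(-9 + 11)) = 8*(81 + √2) = 648 + 8*√2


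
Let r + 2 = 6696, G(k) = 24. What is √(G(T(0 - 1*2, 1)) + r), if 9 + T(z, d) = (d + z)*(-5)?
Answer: √6718 ≈ 81.963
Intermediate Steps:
T(z, d) = -9 - 5*d - 5*z (T(z, d) = -9 + (d + z)*(-5) = -9 + (-5*d - 5*z) = -9 - 5*d - 5*z)
r = 6694 (r = -2 + 6696 = 6694)
√(G(T(0 - 1*2, 1)) + r) = √(24 + 6694) = √6718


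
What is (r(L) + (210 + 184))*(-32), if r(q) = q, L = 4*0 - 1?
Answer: -12576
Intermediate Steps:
L = -1 (L = 0 - 1 = -1)
(r(L) + (210 + 184))*(-32) = (-1 + (210 + 184))*(-32) = (-1 + 394)*(-32) = 393*(-32) = -12576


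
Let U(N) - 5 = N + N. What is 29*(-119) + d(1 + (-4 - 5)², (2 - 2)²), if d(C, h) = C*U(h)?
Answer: -3041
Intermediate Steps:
U(N) = 5 + 2*N (U(N) = 5 + (N + N) = 5 + 2*N)
d(C, h) = C*(5 + 2*h)
29*(-119) + d(1 + (-4 - 5)², (2 - 2)²) = 29*(-119) + (1 + (-4 - 5)²)*(5 + 2*(2 - 2)²) = -3451 + (1 + (-9)²)*(5 + 2*0²) = -3451 + (1 + 81)*(5 + 2*0) = -3451 + 82*(5 + 0) = -3451 + 82*5 = -3451 + 410 = -3041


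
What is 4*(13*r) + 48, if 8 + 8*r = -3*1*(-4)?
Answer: 74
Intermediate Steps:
r = ½ (r = -1 + (-3*1*(-4))/8 = -1 + (-3*(-4))/8 = -1 + (⅛)*12 = -1 + 3/2 = ½ ≈ 0.50000)
4*(13*r) + 48 = 4*(13*(½)) + 48 = 4*(13/2) + 48 = 26 + 48 = 74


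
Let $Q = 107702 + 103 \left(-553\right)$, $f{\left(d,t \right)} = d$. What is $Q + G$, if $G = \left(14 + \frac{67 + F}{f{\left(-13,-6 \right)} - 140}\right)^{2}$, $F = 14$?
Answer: $\frac{14717168}{289} \approx 50924.0$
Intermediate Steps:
$Q = 50743$ ($Q = 107702 - 56959 = 50743$)
$G = \frac{52441}{289}$ ($G = \left(14 + \frac{67 + 14}{-13 - 140}\right)^{2} = \left(14 + \frac{81}{-153}\right)^{2} = \left(14 + 81 \left(- \frac{1}{153}\right)\right)^{2} = \left(14 - \frac{9}{17}\right)^{2} = \left(\frac{229}{17}\right)^{2} = \frac{52441}{289} \approx 181.46$)
$Q + G = 50743 + \frac{52441}{289} = \frac{14717168}{289}$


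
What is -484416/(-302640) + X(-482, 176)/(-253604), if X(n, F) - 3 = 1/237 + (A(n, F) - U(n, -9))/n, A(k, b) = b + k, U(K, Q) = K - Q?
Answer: 22489641343799/14050546677960 ≈ 1.6006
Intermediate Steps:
X(n, F) = 712/237 + (-9 + F)/n (X(n, F) = 3 + (1/237 + ((F + n) - (n - 1*(-9)))/n) = 3 + (1*(1/237) + ((F + n) - (n + 9))/n) = 3 + (1/237 + ((F + n) - (9 + n))/n) = 3 + (1/237 + ((F + n) + (-9 - n))/n) = 3 + (1/237 + (-9 + F)/n) = 712/237 + (-9 + F)/n)
-484416/(-302640) + X(-482, 176)/(-253604) = -484416/(-302640) + ((-9 + 176 + (712/237)*(-482))/(-482))/(-253604) = -484416*(-1/302640) - (-9 + 176 - 343184/237)/482*(-1/253604) = 10092/6305 - 1/482*(-303605/237)*(-1/253604) = 10092/6305 + (303605/114234)*(-1/253604) = 10092/6305 - 303605/28970199336 = 22489641343799/14050546677960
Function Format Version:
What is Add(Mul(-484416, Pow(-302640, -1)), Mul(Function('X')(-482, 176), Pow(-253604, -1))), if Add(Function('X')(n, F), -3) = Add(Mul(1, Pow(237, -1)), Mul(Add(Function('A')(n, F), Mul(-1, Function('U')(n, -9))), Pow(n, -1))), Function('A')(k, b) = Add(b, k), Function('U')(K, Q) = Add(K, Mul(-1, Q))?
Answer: Rational(22489641343799, 14050546677960) ≈ 1.6006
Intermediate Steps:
Function('X')(n, F) = Add(Rational(712, 237), Mul(Pow(n, -1), Add(-9, F))) (Function('X')(n, F) = Add(3, Add(Mul(1, Pow(237, -1)), Mul(Add(Add(F, n), Mul(-1, Add(n, Mul(-1, -9)))), Pow(n, -1)))) = Add(3, Add(Mul(1, Rational(1, 237)), Mul(Add(Add(F, n), Mul(-1, Add(n, 9))), Pow(n, -1)))) = Add(3, Add(Rational(1, 237), Mul(Add(Add(F, n), Mul(-1, Add(9, n))), Pow(n, -1)))) = Add(3, Add(Rational(1, 237), Mul(Add(Add(F, n), Add(-9, Mul(-1, n))), Pow(n, -1)))) = Add(3, Add(Rational(1, 237), Mul(Add(-9, F), Pow(n, -1)))) = Add(3, Add(Rational(1, 237), Mul(Pow(n, -1), Add(-9, F)))) = Add(Rational(712, 237), Mul(Pow(n, -1), Add(-9, F))))
Add(Mul(-484416, Pow(-302640, -1)), Mul(Function('X')(-482, 176), Pow(-253604, -1))) = Add(Mul(-484416, Pow(-302640, -1)), Mul(Mul(Pow(-482, -1), Add(-9, 176, Mul(Rational(712, 237), -482))), Pow(-253604, -1))) = Add(Mul(-484416, Rational(-1, 302640)), Mul(Mul(Rational(-1, 482), Add(-9, 176, Rational(-343184, 237))), Rational(-1, 253604))) = Add(Rational(10092, 6305), Mul(Mul(Rational(-1, 482), Rational(-303605, 237)), Rational(-1, 253604))) = Add(Rational(10092, 6305), Mul(Rational(303605, 114234), Rational(-1, 253604))) = Add(Rational(10092, 6305), Rational(-303605, 28970199336)) = Rational(22489641343799, 14050546677960)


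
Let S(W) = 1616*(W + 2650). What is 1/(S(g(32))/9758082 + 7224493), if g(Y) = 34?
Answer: 4879041/35248599719885 ≈ 1.3842e-7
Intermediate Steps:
S(W) = 4282400 + 1616*W (S(W) = 1616*(2650 + W) = 4282400 + 1616*W)
1/(S(g(32))/9758082 + 7224493) = 1/((4282400 + 1616*34)/9758082 + 7224493) = 1/((4282400 + 54944)*(1/9758082) + 7224493) = 1/(4337344*(1/9758082) + 7224493) = 1/(2168672/4879041 + 7224493) = 1/(35248599719885/4879041) = 4879041/35248599719885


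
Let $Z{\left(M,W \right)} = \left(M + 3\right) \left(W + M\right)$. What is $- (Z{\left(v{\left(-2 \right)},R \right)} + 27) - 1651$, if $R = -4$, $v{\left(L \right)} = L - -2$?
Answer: $-1666$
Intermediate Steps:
$v{\left(L \right)} = 2 + L$ ($v{\left(L \right)} = L + 2 = 2 + L$)
$Z{\left(M,W \right)} = \left(3 + M\right) \left(M + W\right)$
$- (Z{\left(v{\left(-2 \right)},R \right)} + 27) - 1651 = - (\left(\left(2 - 2\right)^{2} + 3 \left(2 - 2\right) + 3 \left(-4\right) + \left(2 - 2\right) \left(-4\right)\right) + 27) - 1651 = - (\left(0^{2} + 3 \cdot 0 - 12 + 0 \left(-4\right)\right) + 27) - 1651 = - (\left(0 + 0 - 12 + 0\right) + 27) - 1651 = - (-12 + 27) - 1651 = \left(-1\right) 15 - 1651 = -15 - 1651 = -1666$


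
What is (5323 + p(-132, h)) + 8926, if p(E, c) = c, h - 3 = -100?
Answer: 14152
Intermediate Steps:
h = -97 (h = 3 - 100 = -97)
(5323 + p(-132, h)) + 8926 = (5323 - 97) + 8926 = 5226 + 8926 = 14152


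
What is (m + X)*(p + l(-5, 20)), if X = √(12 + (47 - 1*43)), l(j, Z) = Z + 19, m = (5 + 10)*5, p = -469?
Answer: -33970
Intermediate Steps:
m = 75 (m = 15*5 = 75)
l(j, Z) = 19 + Z
X = 4 (X = √(12 + (47 - 43)) = √(12 + 4) = √16 = 4)
(m + X)*(p + l(-5, 20)) = (75 + 4)*(-469 + (19 + 20)) = 79*(-469 + 39) = 79*(-430) = -33970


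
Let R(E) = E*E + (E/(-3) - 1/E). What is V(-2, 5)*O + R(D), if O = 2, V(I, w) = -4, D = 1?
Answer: -25/3 ≈ -8.3333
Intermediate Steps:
R(E) = E**2 - 1/E - E/3 (R(E) = E**2 + (E*(-1/3) - 1/E) = E**2 + (-E/3 - 1/E) = E**2 + (-1/E - E/3) = E**2 - 1/E - E/3)
V(-2, 5)*O + R(D) = -4*2 + (1**2 - 1/1 - 1/3*1) = -8 + (1 - 1*1 - 1/3) = -8 + (1 - 1 - 1/3) = -8 - 1/3 = -25/3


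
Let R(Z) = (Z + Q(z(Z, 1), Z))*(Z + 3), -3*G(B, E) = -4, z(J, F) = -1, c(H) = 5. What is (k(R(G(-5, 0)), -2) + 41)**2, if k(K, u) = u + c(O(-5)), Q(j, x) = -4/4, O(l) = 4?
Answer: 1936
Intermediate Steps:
G(B, E) = 4/3 (G(B, E) = -1/3*(-4) = 4/3)
Q(j, x) = -1 (Q(j, x) = -4*1/4 = -1)
R(Z) = (-1 + Z)*(3 + Z) (R(Z) = (Z - 1)*(Z + 3) = (-1 + Z)*(3 + Z))
k(K, u) = 5 + u (k(K, u) = u + 5 = 5 + u)
(k(R(G(-5, 0)), -2) + 41)**2 = ((5 - 2) + 41)**2 = (3 + 41)**2 = 44**2 = 1936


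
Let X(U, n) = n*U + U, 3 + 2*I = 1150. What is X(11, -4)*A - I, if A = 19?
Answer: -2401/2 ≈ -1200.5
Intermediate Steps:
I = 1147/2 (I = -3/2 + (½)*1150 = -3/2 + 575 = 1147/2 ≈ 573.50)
X(U, n) = U + U*n (X(U, n) = U*n + U = U + U*n)
X(11, -4)*A - I = (11*(1 - 4))*19 - 1*1147/2 = (11*(-3))*19 - 1147/2 = -33*19 - 1147/2 = -627 - 1147/2 = -2401/2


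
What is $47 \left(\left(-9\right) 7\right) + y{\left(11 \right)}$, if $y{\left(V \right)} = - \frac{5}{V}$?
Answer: $- \frac{32576}{11} \approx -2961.5$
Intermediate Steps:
$47 \left(\left(-9\right) 7\right) + y{\left(11 \right)} = 47 \left(\left(-9\right) 7\right) - \frac{5}{11} = 47 \left(-63\right) - \frac{5}{11} = -2961 - \frac{5}{11} = - \frac{32576}{11}$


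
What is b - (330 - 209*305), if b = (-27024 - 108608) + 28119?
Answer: -44098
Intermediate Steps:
b = -107513 (b = -135632 + 28119 = -107513)
b - (330 - 209*305) = -107513 - (330 - 209*305) = -107513 - (330 - 63745) = -107513 - 1*(-63415) = -107513 + 63415 = -44098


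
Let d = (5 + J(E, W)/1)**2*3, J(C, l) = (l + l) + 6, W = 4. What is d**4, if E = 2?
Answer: 1375668606321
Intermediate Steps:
J(C, l) = 6 + 2*l (J(C, l) = 2*l + 6 = 6 + 2*l)
d = 1083 (d = (5 + (6 + 2*4)/1)**2*3 = (5 + (6 + 8)*1)**2*3 = (5 + 14*1)**2*3 = (5 + 14)**2*3 = 19**2*3 = 361*3 = 1083)
d**4 = 1083**4 = 1375668606321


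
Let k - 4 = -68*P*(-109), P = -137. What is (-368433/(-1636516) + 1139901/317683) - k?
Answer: 527922447683013975/519893312428 ≈ 1.0154e+6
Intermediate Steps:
k = -1015440 (k = 4 - 68*(-137)*(-109) = 4 + 9316*(-109) = 4 - 1015444 = -1015440)
(-368433/(-1636516) + 1139901/317683) - k = (-368433/(-1636516) + 1139901/317683) - 1*(-1015440) = (-368433*(-1/1636516) + 1139901*(1/317683)) + 1015440 = (368433/1636516 + 1139901/317683) + 1015440 = 1982511125655/519893312428 + 1015440 = 527922447683013975/519893312428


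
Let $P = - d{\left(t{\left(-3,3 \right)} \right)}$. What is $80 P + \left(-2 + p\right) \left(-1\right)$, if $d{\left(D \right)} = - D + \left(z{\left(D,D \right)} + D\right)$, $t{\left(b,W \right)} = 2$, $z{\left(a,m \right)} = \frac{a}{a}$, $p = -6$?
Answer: $-72$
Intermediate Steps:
$z{\left(a,m \right)} = 1$
$d{\left(D \right)} = 1$ ($d{\left(D \right)} = - D + \left(1 + D\right) = 1$)
$P = -1$ ($P = \left(-1\right) 1 = -1$)
$80 P + \left(-2 + p\right) \left(-1\right) = 80 \left(-1\right) + \left(-2 - 6\right) \left(-1\right) = -80 - -8 = -80 + 8 = -72$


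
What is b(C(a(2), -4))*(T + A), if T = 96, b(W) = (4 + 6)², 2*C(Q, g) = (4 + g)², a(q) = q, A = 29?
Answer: 12500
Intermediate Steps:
C(Q, g) = (4 + g)²/2
b(W) = 100 (b(W) = 10² = 100)
b(C(a(2), -4))*(T + A) = 100*(96 + 29) = 100*125 = 12500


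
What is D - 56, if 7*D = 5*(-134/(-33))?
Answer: -12266/231 ≈ -53.100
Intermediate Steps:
D = 670/231 (D = (5*(-134/(-33)))/7 = (5*(-134*(-1/33)))/7 = (5*(134/33))/7 = (1/7)*(670/33) = 670/231 ≈ 2.9004)
D - 56 = 670/231 - 56 = -12266/231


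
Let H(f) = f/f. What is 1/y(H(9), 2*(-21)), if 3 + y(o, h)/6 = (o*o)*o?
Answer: -1/12 ≈ -0.083333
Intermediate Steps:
H(f) = 1
y(o, h) = -18 + 6*o³ (y(o, h) = -18 + 6*((o*o)*o) = -18 + 6*(o²*o) = -18 + 6*o³)
1/y(H(9), 2*(-21)) = 1/(-18 + 6*1³) = 1/(-18 + 6*1) = 1/(-18 + 6) = 1/(-12) = -1/12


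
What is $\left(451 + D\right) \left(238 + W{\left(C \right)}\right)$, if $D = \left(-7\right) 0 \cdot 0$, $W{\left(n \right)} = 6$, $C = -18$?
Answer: $110044$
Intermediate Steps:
$D = 0$ ($D = 0 \cdot 0 = 0$)
$\left(451 + D\right) \left(238 + W{\left(C \right)}\right) = \left(451 + 0\right) \left(238 + 6\right) = 451 \cdot 244 = 110044$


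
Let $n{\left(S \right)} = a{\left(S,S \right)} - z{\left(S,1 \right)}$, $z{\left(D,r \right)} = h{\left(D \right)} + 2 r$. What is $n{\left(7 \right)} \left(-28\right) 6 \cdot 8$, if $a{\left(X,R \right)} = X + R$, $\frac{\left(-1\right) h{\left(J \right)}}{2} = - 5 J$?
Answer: $77952$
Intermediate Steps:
$h{\left(J \right)} = 10 J$ ($h{\left(J \right)} = - 2 \left(- 5 J\right) = 10 J$)
$a{\left(X,R \right)} = R + X$
$z{\left(D,r \right)} = 2 r + 10 D$ ($z{\left(D,r \right)} = 10 D + 2 r = 2 r + 10 D$)
$n{\left(S \right)} = -2 - 8 S$ ($n{\left(S \right)} = \left(S + S\right) - \left(2 \cdot 1 + 10 S\right) = 2 S - \left(2 + 10 S\right) = -2 - 8 S$)
$n{\left(7 \right)} \left(-28\right) 6 \cdot 8 = \left(-2 - 56\right) \left(-28\right) 6 \cdot 8 = \left(-2 - 56\right) \left(-28\right) 48 = \left(-58\right) \left(-28\right) 48 = 1624 \cdot 48 = 77952$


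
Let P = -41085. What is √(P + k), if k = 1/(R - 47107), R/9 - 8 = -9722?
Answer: I*√743602677671098/134533 ≈ 202.69*I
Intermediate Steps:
R = -87426 (R = 72 + 9*(-9722) = 72 - 87498 = -87426)
k = -1/134533 (k = 1/(-87426 - 47107) = 1/(-134533) = -1/134533 ≈ -7.4331e-6)
√(P + k) = √(-41085 - 1/134533) = √(-5527288306/134533) = I*√743602677671098/134533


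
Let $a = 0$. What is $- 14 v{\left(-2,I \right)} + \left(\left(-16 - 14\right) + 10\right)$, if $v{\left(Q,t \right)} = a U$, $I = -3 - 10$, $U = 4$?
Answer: $-20$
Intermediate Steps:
$I = -13$ ($I = -3 - 10 = -13$)
$v{\left(Q,t \right)} = 0$ ($v{\left(Q,t \right)} = 0 \cdot 4 = 0$)
$- 14 v{\left(-2,I \right)} + \left(\left(-16 - 14\right) + 10\right) = \left(-14\right) 0 + \left(\left(-16 - 14\right) + 10\right) = 0 + \left(-30 + 10\right) = 0 - 20 = -20$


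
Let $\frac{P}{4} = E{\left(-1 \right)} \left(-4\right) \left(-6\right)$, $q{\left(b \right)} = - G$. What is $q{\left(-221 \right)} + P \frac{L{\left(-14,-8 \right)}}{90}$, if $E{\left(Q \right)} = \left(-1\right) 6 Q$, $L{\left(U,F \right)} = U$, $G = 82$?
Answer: $- \frac{858}{5} \approx -171.6$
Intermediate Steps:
$E{\left(Q \right)} = - 6 Q$
$q{\left(b \right)} = -82$ ($q{\left(b \right)} = \left(-1\right) 82 = -82$)
$P = 576$ ($P = 4 \left(-6\right) \left(-1\right) \left(-4\right) \left(-6\right) = 4 \cdot 6 \left(-4\right) \left(-6\right) = 4 \left(\left(-24\right) \left(-6\right)\right) = 4 \cdot 144 = 576$)
$q{\left(-221 \right)} + P \frac{L{\left(-14,-8 \right)}}{90} = -82 + 576 \left(- \frac{14}{90}\right) = -82 + 576 \left(\left(-14\right) \frac{1}{90}\right) = -82 + 576 \left(- \frac{7}{45}\right) = -82 - \frac{448}{5} = - \frac{858}{5}$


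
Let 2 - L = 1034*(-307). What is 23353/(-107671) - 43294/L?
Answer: -6037342297/17089541120 ≈ -0.35328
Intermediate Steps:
L = 317440 (L = 2 - 1034*(-307) = 2 - 1*(-317438) = 2 + 317438 = 317440)
23353/(-107671) - 43294/L = 23353/(-107671) - 43294/317440 = 23353*(-1/107671) - 43294*1/317440 = -23353/107671 - 21647/158720 = -6037342297/17089541120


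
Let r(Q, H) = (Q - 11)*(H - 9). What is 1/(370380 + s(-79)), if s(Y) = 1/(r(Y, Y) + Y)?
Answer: 7841/2904149581 ≈ 2.6999e-6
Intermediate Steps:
r(Q, H) = (-11 + Q)*(-9 + H)
s(Y) = 1/(99 + Y**2 - 19*Y) (s(Y) = 1/((99 - 11*Y - 9*Y + Y*Y) + Y) = 1/((99 - 11*Y - 9*Y + Y**2) + Y) = 1/((99 + Y**2 - 20*Y) + Y) = 1/(99 + Y**2 - 19*Y))
1/(370380 + s(-79)) = 1/(370380 + 1/(99 + (-79)**2 - 19*(-79))) = 1/(370380 + 1/(99 + 6241 + 1501)) = 1/(370380 + 1/7841) = 1/(2904149581/7841) = 7841/2904149581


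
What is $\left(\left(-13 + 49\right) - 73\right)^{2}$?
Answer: $1369$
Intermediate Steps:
$\left(\left(-13 + 49\right) - 73\right)^{2} = \left(36 - 73\right)^{2} = \left(-37\right)^{2} = 1369$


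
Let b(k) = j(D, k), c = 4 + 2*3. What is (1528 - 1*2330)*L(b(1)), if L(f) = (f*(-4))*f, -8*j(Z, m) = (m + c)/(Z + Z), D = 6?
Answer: 48521/1152 ≈ 42.119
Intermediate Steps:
c = 10 (c = 4 + 6 = 10)
j(Z, m) = -(10 + m)/(16*Z) (j(Z, m) = -(m + 10)/(8*(Z + Z)) = -(10 + m)/(8*(2*Z)) = -(10 + m)*1/(2*Z)/8 = -(10 + m)/(16*Z))
b(k) = -5/48 - k/96 (b(k) = (1/16)*(-10 - k)/6 = (1/16)*(⅙)*(-10 - k) = -5/48 - k/96)
L(f) = -4*f² (L(f) = (-4*f)*f = -4*f²)
(1528 - 1*2330)*L(b(1)) = (1528 - 1*2330)*(-4*(-5/48 - 1/96*1)²) = (1528 - 2330)*(-4*(-5/48 - 1/96)²) = -(-3208)*(-11/96)² = -(-3208)*121/9216 = -802*(-121/2304) = 48521/1152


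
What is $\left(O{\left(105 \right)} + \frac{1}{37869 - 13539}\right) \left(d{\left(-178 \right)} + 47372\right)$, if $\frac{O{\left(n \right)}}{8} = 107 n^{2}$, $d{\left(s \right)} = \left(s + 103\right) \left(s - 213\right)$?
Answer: $\frac{17610547115650697}{24330} \approx 7.2382 \cdot 10^{11}$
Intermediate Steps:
$d{\left(s \right)} = \left(-213 + s\right) \left(103 + s\right)$ ($d{\left(s \right)} = \left(103 + s\right) \left(-213 + s\right) = \left(-213 + s\right) \left(103 + s\right)$)
$O{\left(n \right)} = 856 n^{2}$ ($O{\left(n \right)} = 8 \cdot 107 n^{2} = 856 n^{2}$)
$\left(O{\left(105 \right)} + \frac{1}{37869 - 13539}\right) \left(d{\left(-178 \right)} + 47372\right) = \left(856 \cdot 105^{2} + \frac{1}{37869 - 13539}\right) \left(\left(-21939 + \left(-178\right)^{2} - -19580\right) + 47372\right) = \left(856 \cdot 11025 + \frac{1}{24330}\right) \left(\left(-21939 + 31684 + 19580\right) + 47372\right) = \left(9437400 + \frac{1}{24330}\right) \left(29325 + 47372\right) = \frac{229611942001}{24330} \cdot 76697 = \frac{17610547115650697}{24330}$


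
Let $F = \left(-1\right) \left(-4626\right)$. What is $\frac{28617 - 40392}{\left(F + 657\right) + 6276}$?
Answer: $- \frac{3925}{3853} \approx -1.0187$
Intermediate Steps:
$F = 4626$
$\frac{28617 - 40392}{\left(F + 657\right) + 6276} = \frac{28617 - 40392}{\left(4626 + 657\right) + 6276} = - \frac{11775}{5283 + 6276} = - \frac{11775}{11559} = \left(-11775\right) \frac{1}{11559} = - \frac{3925}{3853}$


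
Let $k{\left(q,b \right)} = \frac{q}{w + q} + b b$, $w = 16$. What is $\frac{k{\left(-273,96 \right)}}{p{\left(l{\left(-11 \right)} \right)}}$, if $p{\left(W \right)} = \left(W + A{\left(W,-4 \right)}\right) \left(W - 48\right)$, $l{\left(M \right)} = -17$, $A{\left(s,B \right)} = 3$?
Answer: $\frac{473757}{46774} \approx 10.129$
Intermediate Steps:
$k{\left(q,b \right)} = b^{2} + \frac{q}{16 + q}$ ($k{\left(q,b \right)} = \frac{q}{16 + q} + b b = \frac{q}{16 + q} + b^{2} = b^{2} + \frac{q}{16 + q}$)
$p{\left(W \right)} = \left(-48 + W\right) \left(3 + W\right)$ ($p{\left(W \right)} = \left(W + 3\right) \left(W - 48\right) = \left(3 + W\right) \left(-48 + W\right) = \left(-48 + W\right) \left(3 + W\right)$)
$\frac{k{\left(-273,96 \right)}}{p{\left(l{\left(-11 \right)} \right)}} = \frac{\frac{1}{16 - 273} \left(-273 + 16 \cdot 96^{2} - 273 \cdot 96^{2}\right)}{-144 + \left(-17\right)^{2} - -765} = \frac{\frac{1}{-257} \left(-273 + 16 \cdot 9216 - 2515968\right)}{-144 + 289 + 765} = \frac{\left(- \frac{1}{257}\right) \left(-273 + 147456 - 2515968\right)}{910} = \left(- \frac{1}{257}\right) \left(-2368785\right) \frac{1}{910} = \frac{2368785}{257} \cdot \frac{1}{910} = \frac{473757}{46774}$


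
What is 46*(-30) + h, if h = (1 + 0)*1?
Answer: -1379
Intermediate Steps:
h = 1 (h = 1*1 = 1)
46*(-30) + h = 46*(-30) + 1 = -1380 + 1 = -1379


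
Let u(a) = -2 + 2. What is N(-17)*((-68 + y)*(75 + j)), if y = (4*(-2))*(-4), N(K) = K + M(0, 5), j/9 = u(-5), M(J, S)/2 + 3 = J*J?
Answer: 62100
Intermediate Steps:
u(a) = 0
M(J, S) = -6 + 2*J**2 (M(J, S) = -6 + 2*(J*J) = -6 + 2*J**2)
j = 0 (j = 9*0 = 0)
N(K) = -6 + K (N(K) = K + (-6 + 2*0**2) = K + (-6 + 2*0) = K + (-6 + 0) = K - 6 = -6 + K)
y = 32 (y = -8*(-4) = 32)
N(-17)*((-68 + y)*(75 + j)) = (-6 - 17)*((-68 + 32)*(75 + 0)) = -(-828)*75 = -23*(-2700) = 62100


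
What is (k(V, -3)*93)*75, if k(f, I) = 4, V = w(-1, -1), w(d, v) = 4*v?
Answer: 27900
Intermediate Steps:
V = -4 (V = 4*(-1) = -4)
(k(V, -3)*93)*75 = (4*93)*75 = 372*75 = 27900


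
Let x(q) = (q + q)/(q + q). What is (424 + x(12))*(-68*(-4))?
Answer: 115600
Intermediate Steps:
x(q) = 1 (x(q) = (2*q)/((2*q)) = (2*q)*(1/(2*q)) = 1)
(424 + x(12))*(-68*(-4)) = (424 + 1)*(-68*(-4)) = 425*272 = 115600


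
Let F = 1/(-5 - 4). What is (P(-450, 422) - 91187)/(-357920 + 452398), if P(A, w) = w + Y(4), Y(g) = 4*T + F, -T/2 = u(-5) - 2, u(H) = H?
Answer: -408191/425151 ≈ -0.96011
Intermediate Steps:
F = -⅑ (F = 1/(-9) = -⅑ ≈ -0.11111)
T = 14 (T = -2*(-5 - 2) = -2*(-7) = 14)
Y(g) = 503/9 (Y(g) = 4*14 - ⅑ = 56 - ⅑ = 503/9)
P(A, w) = 503/9 + w (P(A, w) = w + 503/9 = 503/9 + w)
(P(-450, 422) - 91187)/(-357920 + 452398) = ((503/9 + 422) - 91187)/(-357920 + 452398) = (4301/9 - 91187)/94478 = -816382/9*1/94478 = -408191/425151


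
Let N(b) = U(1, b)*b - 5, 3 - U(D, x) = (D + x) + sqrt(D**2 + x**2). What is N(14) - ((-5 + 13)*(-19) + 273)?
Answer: -294 - 14*sqrt(197) ≈ -490.50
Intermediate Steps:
U(D, x) = 3 - D - x - sqrt(D**2 + x**2) (U(D, x) = 3 - ((D + x) + sqrt(D**2 + x**2)) = 3 - (D + x + sqrt(D**2 + x**2)) = 3 + (-D - x - sqrt(D**2 + x**2)) = 3 - D - x - sqrt(D**2 + x**2))
N(b) = -5 + b*(2 - b - sqrt(1 + b**2)) (N(b) = (3 - 1*1 - b - sqrt(1**2 + b**2))*b - 5 = (3 - 1 - b - sqrt(1 + b**2))*b - 5 = (2 - b - sqrt(1 + b**2))*b - 5 = b*(2 - b - sqrt(1 + b**2)) - 5 = -5 + b*(2 - b - sqrt(1 + b**2)))
N(14) - ((-5 + 13)*(-19) + 273) = (-5 - 1*14*(-2 + 14 + sqrt(1 + 14**2))) - ((-5 + 13)*(-19) + 273) = (-5 - 1*14*(-2 + 14 + sqrt(1 + 196))) - (8*(-19) + 273) = (-5 - 1*14*(-2 + 14 + sqrt(197))) - (-152 + 273) = (-5 - 1*14*(12 + sqrt(197))) - 1*121 = (-5 + (-168 - 14*sqrt(197))) - 121 = (-173 - 14*sqrt(197)) - 121 = -294 - 14*sqrt(197)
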